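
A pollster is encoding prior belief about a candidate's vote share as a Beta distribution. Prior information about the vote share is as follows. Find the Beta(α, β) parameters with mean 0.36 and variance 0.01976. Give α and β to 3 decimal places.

α = 3.838, β = 6.822

Let s = α+β. The Beta variance is μ(1−μ)/(s+1).
So s+1 = μ(1−μ)/σ² = (0.36×0.64)/0.01976 = 0.2304/0.01976 = 11.6599, giving s = 10.6599.
Then α = μs = 0.36×10.6599 = 3.838 and β = (1−μ)s = 0.64×10.6599 = 6.822.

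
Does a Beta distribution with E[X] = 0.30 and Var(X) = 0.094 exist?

A Beta with mean μ has variance μ(1−μ)/(α+β+1) < μ(1−μ).
Here μ(1−μ) = 0.30×0.70 = 0.2100, and 0.094 < 0.2100.

Yes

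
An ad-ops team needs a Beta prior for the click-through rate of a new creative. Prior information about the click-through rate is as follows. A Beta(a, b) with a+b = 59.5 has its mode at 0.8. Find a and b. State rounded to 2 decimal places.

For a,b>1 the mode is (a−1)/(a+b−2), so a = mode·(κ−2)+1 = 0.8×57.5+1 = 47.00.
And b = (1−mode)·(κ−2)+1 = 0.2×57.5+1 = 12.50.

a = 47.00, b = 12.50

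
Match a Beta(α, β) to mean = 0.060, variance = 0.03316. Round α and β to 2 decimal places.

α = 0.04, β = 0.66

Write ν = α+β; then α = μν and Var = μ(1−μ)/(ν+1).
ν = μ(1−μ)/Var − 1 = 0.056400/0.03316 − 1 = 0.7008.
α = 0.060·0.7008 = 0.04, β = 0.940·0.7008 = 0.66.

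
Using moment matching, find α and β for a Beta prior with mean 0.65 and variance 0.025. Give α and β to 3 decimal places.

α = 5.265, β = 2.835

By moment matching, α+β = μ(1−μ)/σ² − 1 = (0.65·0.35)/0.025 − 1 = 9.1000 − 1 = 8.1000.
Since α/(α+β) = μ, α = 0.65·8.1000 = 5.265 and β = 0.35·8.1000 = 2.835.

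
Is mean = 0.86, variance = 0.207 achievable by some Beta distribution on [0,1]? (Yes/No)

A Beta with mean μ has variance μ(1−μ)/(α+β+1) < μ(1−μ).
Here μ(1−μ) = 0.86×0.14 = 0.1204, and 0.207 ≥ 0.1204.

No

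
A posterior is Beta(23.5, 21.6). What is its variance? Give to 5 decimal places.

μ = 23.5/45.1 = 0.521064; Var = μ(1−μ)/(α+β+1) = 0.2495563/46.1 = 0.00541.

0.00541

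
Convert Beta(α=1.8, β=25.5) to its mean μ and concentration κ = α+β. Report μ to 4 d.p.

κ = α+β = 1.8+25.5 = 27.3; μ = α/κ = 1.8/27.3 = 0.0659.

μ = 0.0659, κ = 27.3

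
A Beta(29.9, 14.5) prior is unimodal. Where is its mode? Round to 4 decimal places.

0.6816

The density x^(α−1)(1−x)^(β−1) is maximised at (α−1)/(α+β−2) = 28.9/42.4 = 0.6816.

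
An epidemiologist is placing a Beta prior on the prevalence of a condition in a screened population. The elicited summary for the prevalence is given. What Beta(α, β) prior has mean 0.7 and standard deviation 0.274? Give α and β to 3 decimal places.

α = 1.258, β = 0.539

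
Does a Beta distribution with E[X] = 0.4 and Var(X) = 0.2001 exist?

For any Beta, Var(X) < E[X]·(1−E[X]).
Here μ(1−μ) = 0.4×0.6 = 0.24, and 0.2001 < 0.24.

Yes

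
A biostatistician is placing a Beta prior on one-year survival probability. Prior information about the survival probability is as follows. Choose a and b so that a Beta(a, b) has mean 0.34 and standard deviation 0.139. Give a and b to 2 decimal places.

a = 3.61, b = 7.01

Variance = 0.139² = 0.019321. The moment-matching identity a+b = μ(1−μ)/Var − 1 gives
a+b = 0.2244/0.019321 − 1 = 10.6143, so a = μ·10.6143 = 3.61 and b = (1−μ)·10.6143 = 7.01.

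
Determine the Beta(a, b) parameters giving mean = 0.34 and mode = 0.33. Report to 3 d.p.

With s = a+b: μ = a/s and mode = (a−1)/(s−2). Eliminating a = μs,
μs − 1 = m(s−2) ⇒ s(μ−m) = 1−2m ⇒ s = 0.34/0.01 = 34.0000.
So a = μs = 11.560, b = (1−μ)s = 22.440.

a = 11.560, b = 22.440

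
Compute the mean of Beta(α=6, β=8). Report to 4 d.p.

E[X] = α/(α+β) = 6/14 = 0.4286.

0.4286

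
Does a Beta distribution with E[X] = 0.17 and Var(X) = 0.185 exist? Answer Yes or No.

No

The Beta variance bound is σ² < μ(1−μ).
Here μ(1−μ) = 0.17×0.83 = 0.1411, and 0.185 ≥ 0.1411.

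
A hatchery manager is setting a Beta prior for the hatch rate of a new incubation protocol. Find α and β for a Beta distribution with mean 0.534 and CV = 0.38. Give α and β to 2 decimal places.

α = 2.69, β = 2.35

σ = CV·μ = 0.38×0.534 = 0.20292, so σ² = 0.041177.
s+1 = μ(1−μ)/σ² = 0.248844/0.041177 = 6.0433, so s = α+β = 5.0433.
α = μs = 2.69, β = (1−μ)s = 2.35.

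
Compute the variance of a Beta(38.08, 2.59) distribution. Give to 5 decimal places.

Var = αβ/[(α+β)²(α+β+1)] = (38.08×2.59)/(40.67²×41.67) = 98.6272/68924.217663 = 0.00143.

0.00143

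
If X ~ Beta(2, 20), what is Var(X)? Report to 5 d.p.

0.00359

α+β = 22 and αβ = 40, so Var = αβ/[(α+β)²(α+β+1)] = 40/11132 = 0.00359.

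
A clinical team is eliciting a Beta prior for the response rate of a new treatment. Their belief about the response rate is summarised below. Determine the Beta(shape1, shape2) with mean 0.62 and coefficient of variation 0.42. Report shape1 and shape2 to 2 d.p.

Var = (CV·μ)² = (0.42×0.62)² = 0.067808.
shape1+shape2 = μ(1−μ)/Var − 1 = 0.2356/0.067808 − 1 = 2.4745.
Thus shape1 = 0.62·2.4745 = 1.53 and shape2 = 0.38·2.4745 = 0.94.

shape1 = 1.53, shape2 = 0.94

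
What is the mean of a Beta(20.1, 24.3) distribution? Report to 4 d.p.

E[X] = α/(α+β) = 20.1/44.4 = 0.4527.

0.4527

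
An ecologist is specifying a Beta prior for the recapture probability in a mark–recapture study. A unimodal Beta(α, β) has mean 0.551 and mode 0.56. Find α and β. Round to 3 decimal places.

α = 7.347, β = 5.987

With s = α+β: μ = α/s and mode = (α−1)/(s−2). Eliminating α = μs,
μs − 1 = m(s−2) ⇒ s(μ−m) = 1−2m ⇒ s = -0.12/-0.009 = 13.3333.
So α = μs = 7.347, β = (1−μ)s = 5.987.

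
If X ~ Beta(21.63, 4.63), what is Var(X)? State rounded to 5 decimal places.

Var = αβ/[(α+β)²(α+β+1)] = (21.63×4.63)/(26.26²×27.26) = 100.1469/18798.157976 = 0.00533.

0.00533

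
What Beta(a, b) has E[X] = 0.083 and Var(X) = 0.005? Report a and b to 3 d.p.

Write ν = a+b; then a = μν and Var = μ(1−μ)/(ν+1).
ν = μ(1−μ)/Var − 1 = 0.076111/0.005 − 1 = 14.2222.
a = 0.083·14.2222 = 1.180, b = 0.917·14.2222 = 13.042.

a = 1.180, b = 13.042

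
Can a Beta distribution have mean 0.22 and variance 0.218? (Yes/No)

No

A Beta with mean μ has variance μ(1−μ)/(α+β+1) < μ(1−μ).
Here μ(1−μ) = 0.22×0.78 = 0.1716, and 0.218 ≥ 0.1716.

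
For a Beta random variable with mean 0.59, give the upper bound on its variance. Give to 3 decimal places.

For fixed mean μ the Beta variance is μ(1−μ)/(α+β+1), increasing as α+β decreases.
Its least upper bound (not attained) is μ(1−μ) = 0.59·0.41 = 0.242.

0.242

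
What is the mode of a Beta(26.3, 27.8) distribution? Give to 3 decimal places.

The density x^(α−1)(1−x)^(β−1) is maximised at (α−1)/(α+β−2) = 25.3/52.1 = 0.486.

0.486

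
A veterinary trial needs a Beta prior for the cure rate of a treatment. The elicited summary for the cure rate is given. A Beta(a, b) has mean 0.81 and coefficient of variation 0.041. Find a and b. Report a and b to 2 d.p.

a = 112.22, b = 26.32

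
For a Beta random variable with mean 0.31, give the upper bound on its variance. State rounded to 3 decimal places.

0.214

Var = μ(1−μ)/(α+β+1), which approaches μ(1−μ) as α+β → 0.
So the supremum is μ(1−μ) = 0.31×0.69 = 0.214.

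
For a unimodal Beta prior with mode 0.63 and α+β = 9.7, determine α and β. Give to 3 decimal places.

α = 5.851, β = 3.849

For α,β>1 the mode is (α−1)/(α+β−2), so α = mode·(κ−2)+1 = 0.63×7.7+1 = 5.851.
And β = (1−mode)·(κ−2)+1 = 0.37×7.7+1 = 3.849.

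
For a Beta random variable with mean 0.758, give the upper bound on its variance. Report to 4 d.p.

Var = μ(1−μ)/(α+β+1), which approaches μ(1−μ) as α+β → 0.
So the supremum is μ(1−μ) = 0.758×0.242 = 0.1834.

0.1834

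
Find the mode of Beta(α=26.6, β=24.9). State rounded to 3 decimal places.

0.517

With α,β > 1, mode = (α−1)/(α+β−2) = 25.6/49.5 = 0.517.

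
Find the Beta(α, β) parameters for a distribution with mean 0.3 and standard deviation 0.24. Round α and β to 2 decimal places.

α = 0.79, β = 1.85

First σ² = 0.0576. Setting α = μn, β = (1−μ)n with n = α+β,
μ(1−μ)/(n+1) = 0.0576 ⇒ n+1 = 0.21/0.0576 = 3.6458 ⇒ n = 2.6458.
Hence α = 0.3×2.6458 = 0.79, β = 0.7×2.6458 = 1.85.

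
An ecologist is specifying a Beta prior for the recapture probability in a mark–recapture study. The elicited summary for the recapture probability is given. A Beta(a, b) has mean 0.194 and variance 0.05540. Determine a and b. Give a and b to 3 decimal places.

a = 0.354, b = 1.469

Write ν = a+b; then a = μν and Var = μ(1−μ)/(ν+1).
ν = μ(1−μ)/Var − 1 = 0.156364/0.05540 − 1 = 1.8225.
a = 0.194·1.8225 = 0.354, b = 0.806·1.8225 = 1.469.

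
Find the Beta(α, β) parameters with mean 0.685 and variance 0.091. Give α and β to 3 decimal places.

α = 0.939, β = 0.432

Let s = α+β. The Beta variance is μ(1−μ)/(s+1).
So s+1 = μ(1−μ)/σ² = (0.685×0.315)/0.091 = 0.215775/0.091 = 2.3712, giving s = 1.3712.
Then α = μs = 0.685×1.3712 = 0.939 and β = (1−μ)s = 0.315×1.3712 = 0.432.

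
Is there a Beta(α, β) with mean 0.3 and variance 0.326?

No

The Beta variance bound is σ² < μ(1−μ).
Here μ(1−μ) = 0.3×0.7 = 0.21, and 0.326 ≥ 0.21.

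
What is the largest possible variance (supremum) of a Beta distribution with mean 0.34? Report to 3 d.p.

0.224

For fixed mean μ the Beta variance is μ(1−μ)/(α+β+1), increasing as α+β decreases.
Its least upper bound (not attained) is μ(1−μ) = 0.34·0.66 = 0.224.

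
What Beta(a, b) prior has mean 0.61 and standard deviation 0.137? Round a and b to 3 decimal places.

a = 7.122, b = 4.553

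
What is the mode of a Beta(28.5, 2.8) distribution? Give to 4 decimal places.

0.9386

With α,β > 1, mode = (α−1)/(α+β−2) = 27.5/29.3 = 0.9386.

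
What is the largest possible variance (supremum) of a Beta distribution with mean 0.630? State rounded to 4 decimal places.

Var = μ(1−μ)/(α+β+1), which approaches μ(1−μ) as α+β → 0.
So the supremum is μ(1−μ) = 0.630×0.370 = 0.2331.

0.2331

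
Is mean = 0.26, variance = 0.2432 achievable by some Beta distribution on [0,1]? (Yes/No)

No

A Beta with mean μ has variance μ(1−μ)/(α+β+1) < μ(1−μ).
Here μ(1−μ) = 0.26×0.74 = 0.1924, and 0.2432 ≥ 0.1924.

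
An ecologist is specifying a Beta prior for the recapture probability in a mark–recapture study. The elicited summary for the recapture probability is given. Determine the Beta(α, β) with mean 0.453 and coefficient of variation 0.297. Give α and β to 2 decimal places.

σ = CV·μ = 0.297×0.453 = 0.13454, so σ² = 0.018101.
s+1 = μ(1−μ)/σ² = 0.247791/0.018101 = 13.6891, so s = α+β = 12.6891.
α = μs = 5.75, β = (1−μ)s = 6.94.

α = 5.75, β = 6.94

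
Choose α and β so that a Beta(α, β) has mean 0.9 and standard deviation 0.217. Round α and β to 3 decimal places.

α = 0.820, β = 0.091

σ² = 0.217² = 0.047089.
With s = α+β, Var = μ(1−μ)/(s+1), so s+1 = (0.9×0.1)/0.047089 = 1.9113 and s = 0.9113.
α = μs = 0.820, β = (1−μ)s = 0.091.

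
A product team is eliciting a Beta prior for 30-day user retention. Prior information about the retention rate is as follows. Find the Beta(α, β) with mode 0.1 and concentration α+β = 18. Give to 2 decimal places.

α = 2.60, β = 15.40

For α,β>1 the mode is (α−1)/(α+β−2), so α = mode·(κ−2)+1 = 0.1×16+1 = 2.60.
And β = (1−mode)·(κ−2)+1 = 0.9×16+1 = 15.40.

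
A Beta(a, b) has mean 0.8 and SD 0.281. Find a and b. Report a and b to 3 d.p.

a = 0.821, b = 0.205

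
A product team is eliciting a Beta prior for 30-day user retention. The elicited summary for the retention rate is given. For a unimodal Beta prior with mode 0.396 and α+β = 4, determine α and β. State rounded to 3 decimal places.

α = 1.792, β = 2.208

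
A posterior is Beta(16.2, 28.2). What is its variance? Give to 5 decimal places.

μ = 16.2/44.4 = 0.364865; Var = μ(1−μ)/(α+β+1) = 0.2317385/45.4 = 0.00510.

0.00510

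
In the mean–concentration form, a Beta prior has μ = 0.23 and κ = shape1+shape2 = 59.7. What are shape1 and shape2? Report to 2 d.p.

Split κ in proportion μ : (1−μ): shape1 = 0.23·59.7 = 13.73, shape2 = 59.7 − 13.73 = 45.97.

shape1 = 13.73, shape2 = 45.97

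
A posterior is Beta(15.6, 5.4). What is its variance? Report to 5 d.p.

μ = 15.6/21.0 = 0.742857; Var = μ(1−μ)/(α+β+1) = 0.1910204/22.0 = 0.00868.

0.00868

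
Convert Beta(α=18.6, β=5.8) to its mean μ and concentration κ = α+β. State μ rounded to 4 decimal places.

μ = 0.7623, κ = 24.4

κ = α+β = 18.6+5.8 = 24.4; μ = α/κ = 18.6/24.4 = 0.7623.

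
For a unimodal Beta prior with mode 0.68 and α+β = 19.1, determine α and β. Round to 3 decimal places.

For α,β>1 the mode is (α−1)/(α+β−2), so α = mode·(κ−2)+1 = 0.68×17.1+1 = 12.628.
And β = (1−mode)·(κ−2)+1 = 0.32×17.1+1 = 6.472.

α = 12.628, β = 6.472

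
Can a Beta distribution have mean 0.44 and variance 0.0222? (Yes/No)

Yes

A Beta with mean μ has variance μ(1−μ)/(α+β+1) < μ(1−μ).
Here μ(1−μ) = 0.44×0.56 = 0.2464, and 0.0222 < 0.2464.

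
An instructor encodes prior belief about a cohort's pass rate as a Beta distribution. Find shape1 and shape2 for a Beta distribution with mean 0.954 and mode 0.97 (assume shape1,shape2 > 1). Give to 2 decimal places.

shape1 = 56.05, shape2 = 2.70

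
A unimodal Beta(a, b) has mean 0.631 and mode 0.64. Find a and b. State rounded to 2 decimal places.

With s = a+b: μ = a/s and mode = (a−1)/(s−2). Eliminating a = μs,
μs − 1 = m(s−2) ⇒ s(μ−m) = 1−2m ⇒ s = -0.28/-0.009 = 31.1111.
So a = μs = 19.63, b = (1−μ)s = 11.48.

a = 19.63, b = 11.48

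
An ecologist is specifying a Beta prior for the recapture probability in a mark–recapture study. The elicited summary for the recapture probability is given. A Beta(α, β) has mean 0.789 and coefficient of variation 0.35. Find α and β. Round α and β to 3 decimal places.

σ = CV·μ = 0.35×0.789 = 0.27615, so σ² = 0.076259.
s+1 = μ(1−μ)/σ² = 0.166479/0.076259 = 2.1831, so s = α+β = 1.1831.
α = μs = 0.933, β = (1−μ)s = 0.250.

α = 0.933, β = 0.250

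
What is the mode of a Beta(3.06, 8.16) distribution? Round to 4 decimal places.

The density x^(α−1)(1−x)^(β−1) is maximised at (α−1)/(α+β−2) = 2.06/9.22 = 0.2234.

0.2234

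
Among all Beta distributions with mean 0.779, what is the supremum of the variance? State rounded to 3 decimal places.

0.172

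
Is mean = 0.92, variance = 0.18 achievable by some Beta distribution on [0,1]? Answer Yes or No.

No

A Beta with mean μ has variance μ(1−μ)/(α+β+1) < μ(1−μ).
Here μ(1−μ) = 0.92×0.08 = 0.0736, and 0.18 ≥ 0.0736.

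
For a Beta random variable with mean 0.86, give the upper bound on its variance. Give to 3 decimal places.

For fixed mean μ the Beta variance is μ(1−μ)/(α+β+1), increasing as α+β decreases.
Its least upper bound (not attained) is μ(1−μ) = 0.86·0.14 = 0.120.

0.120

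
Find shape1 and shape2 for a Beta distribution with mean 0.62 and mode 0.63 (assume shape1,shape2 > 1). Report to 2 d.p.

shape1 = 16.12, shape2 = 9.88

Let s = shape1+shape2. Mean gives shape1 = μs = 0.62s; mode gives (shape1−1)/(s−2) = 0.63.
Substituting: 0.62s − 1 = 0.63(s−2) = 0.63s − 1.26, so -0.01s = -0.26 and s = 26.0000.
Then shape1 = 0.62×26.0000 = 16.12 and shape2 = s−shape1 = 9.88.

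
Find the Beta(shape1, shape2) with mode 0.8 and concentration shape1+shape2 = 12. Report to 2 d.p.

Since the density peak of Beta(shape1,shape2) is at (shape1−1)/(shape1+shape2−2),
shape1 = 1 + 0.8(12−2) = 9.00 and shape2 = 12 − 9.00 = 3.00.

shape1 = 9.00, shape2 = 3.00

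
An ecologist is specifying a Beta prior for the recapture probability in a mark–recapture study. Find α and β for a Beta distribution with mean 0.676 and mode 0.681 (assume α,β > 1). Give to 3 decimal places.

Let s = α+β. Mean gives α = μs = 0.676s; mode gives (α−1)/(s−2) = 0.681.
Substituting: 0.676s − 1 = 0.681(s−2) = 0.681s − 1.362, so -0.005s = -0.362 and s = 72.4000.
Then α = 0.676×72.4000 = 48.942 and β = s−α = 23.458.

α = 48.942, β = 23.458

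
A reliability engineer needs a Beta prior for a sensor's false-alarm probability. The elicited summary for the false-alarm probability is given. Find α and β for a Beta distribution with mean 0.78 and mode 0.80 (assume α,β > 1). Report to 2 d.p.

With s = α+β: μ = α/s and mode = (α−1)/(s−2). Eliminating α = μs,
μs − 1 = m(s−2) ⇒ s(μ−m) = 1−2m ⇒ s = -0.60/-0.02 = 30.0000.
So α = μs = 23.40, β = (1−μ)s = 6.60.

α = 23.40, β = 6.60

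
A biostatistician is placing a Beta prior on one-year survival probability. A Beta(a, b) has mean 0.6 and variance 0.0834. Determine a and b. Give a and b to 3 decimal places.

a = 1.127, b = 0.751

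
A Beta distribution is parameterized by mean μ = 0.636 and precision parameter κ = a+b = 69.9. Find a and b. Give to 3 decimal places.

a = μκ = 0.636×69.9 = 44.456 and b = (1−μ)κ = 0.364×69.9 = 25.444.

a = 44.456, b = 25.444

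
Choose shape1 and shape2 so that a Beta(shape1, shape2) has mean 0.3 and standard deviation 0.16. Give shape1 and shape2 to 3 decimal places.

shape1 = 2.161, shape2 = 5.042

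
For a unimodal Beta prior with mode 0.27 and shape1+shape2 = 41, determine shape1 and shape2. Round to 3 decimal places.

shape1 = 11.530, shape2 = 29.470

For shape1,shape2>1 the mode is (shape1−1)/(shape1+shape2−2), so shape1 = mode·(κ−2)+1 = 0.27×39+1 = 11.530.
And shape2 = (1−mode)·(κ−2)+1 = 0.73×39+1 = 29.470.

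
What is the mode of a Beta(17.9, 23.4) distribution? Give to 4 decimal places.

0.4300

The density x^(α−1)(1−x)^(β−1) is maximised at (α−1)/(α+β−2) = 16.9/39.3 = 0.4300.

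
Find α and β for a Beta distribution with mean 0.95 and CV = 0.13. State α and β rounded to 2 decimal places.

Var = (CV·μ)² = (0.13×0.95)² = 0.015252.
α+β = μ(1−μ)/Var − 1 = 0.0475/0.015252 − 1 = 2.1143.
Thus α = 0.95·2.1143 = 2.01 and β = 0.05·2.1143 = 0.11.

α = 2.01, β = 0.11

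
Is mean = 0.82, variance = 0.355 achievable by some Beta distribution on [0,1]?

A Beta with mean μ has variance μ(1−μ)/(α+β+1) < μ(1−μ).
Here μ(1−μ) = 0.82×0.18 = 0.1476, and 0.355 ≥ 0.1476.

No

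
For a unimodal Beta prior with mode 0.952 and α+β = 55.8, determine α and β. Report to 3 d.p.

Since the density peak of Beta(α,β) is at (α−1)/(α+β−2),
α = 1 + 0.952(55.8−2) = 52.218 and β = 55.8 − 52.218 = 3.582.

α = 52.218, β = 3.582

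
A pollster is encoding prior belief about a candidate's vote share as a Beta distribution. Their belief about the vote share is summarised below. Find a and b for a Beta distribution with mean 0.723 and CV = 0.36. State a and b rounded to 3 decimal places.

a = 1.414, b = 0.542

Var = (CV·μ)² = (0.36×0.723)² = 0.067746.
a+b = μ(1−μ)/Var − 1 = 0.200271/0.067746 − 1 = 1.9562.
Thus a = 0.723·1.9562 = 1.414 and b = 0.277·1.9562 = 0.542.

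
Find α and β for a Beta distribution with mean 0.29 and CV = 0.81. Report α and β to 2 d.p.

α = 0.79, β = 1.94

σ = CV·μ = 0.81×0.29 = 0.23490, so σ² = 0.055178.
s+1 = μ(1−μ)/σ² = 0.2059/0.055178 = 3.7316, so s = α+β = 2.7316.
α = μs = 0.79, β = (1−μ)s = 1.94.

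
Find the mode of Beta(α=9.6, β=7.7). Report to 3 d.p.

0.562

The density x^(α−1)(1−x)^(β−1) is maximised at (α−1)/(α+β−2) = 8.6/15.3 = 0.562.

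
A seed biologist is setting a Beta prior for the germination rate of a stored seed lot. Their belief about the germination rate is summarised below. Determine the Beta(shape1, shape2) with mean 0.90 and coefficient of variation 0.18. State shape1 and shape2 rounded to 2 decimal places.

Var = (CV·μ)² = (0.18×0.90)² = 0.026244.
shape1+shape2 = μ(1−μ)/Var − 1 = 0.0900/0.026244 − 1 = 2.4294.
Thus shape1 = 0.90·2.4294 = 2.19 and shape2 = 0.10·2.4294 = 0.24.

shape1 = 2.19, shape2 = 0.24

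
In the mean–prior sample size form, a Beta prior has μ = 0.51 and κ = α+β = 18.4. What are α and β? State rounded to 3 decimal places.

α = 9.384, β = 9.016

Split κ in proportion μ : (1−μ): α = 0.51·18.4 = 9.384, β = 18.4 − 9.384 = 9.016.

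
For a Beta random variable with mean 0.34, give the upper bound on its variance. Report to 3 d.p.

0.224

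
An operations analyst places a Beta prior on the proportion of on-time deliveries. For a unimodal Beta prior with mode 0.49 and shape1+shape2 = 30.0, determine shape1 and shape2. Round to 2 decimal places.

For shape1,shape2>1 the mode is (shape1−1)/(shape1+shape2−2), so shape1 = mode·(κ−2)+1 = 0.49×28.0+1 = 14.72.
And shape2 = (1−mode)·(κ−2)+1 = 0.51×28.0+1 = 15.28.

shape1 = 14.72, shape2 = 15.28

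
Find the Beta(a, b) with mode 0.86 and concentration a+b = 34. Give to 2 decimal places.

a = 28.52, b = 5.48

For a,b>1 the mode is (a−1)/(a+b−2), so a = mode·(κ−2)+1 = 0.86×32+1 = 28.52.
And b = (1−mode)·(κ−2)+1 = 0.14×32+1 = 5.48.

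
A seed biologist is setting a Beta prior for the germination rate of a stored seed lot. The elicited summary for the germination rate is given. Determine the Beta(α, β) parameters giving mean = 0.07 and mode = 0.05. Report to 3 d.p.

Let s = α+β. Mean gives α = μs = 0.07s; mode gives (α−1)/(s−2) = 0.05.
Substituting: 0.07s − 1 = 0.05(s−2) = 0.05s − 0.10, so 0.02s = 0.90 and s = 45.0000.
Then α = 0.07×45.0000 = 3.150 and β = s−α = 41.850.

α = 3.150, β = 41.850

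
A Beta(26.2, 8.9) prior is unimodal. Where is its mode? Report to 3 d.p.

The density x^(α−1)(1−x)^(β−1) is maximised at (α−1)/(α+β−2) = 25.2/33.1 = 0.761.

0.761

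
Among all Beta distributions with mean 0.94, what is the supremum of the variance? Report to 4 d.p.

Var = μ(1−μ)/(α+β+1), which approaches μ(1−μ) as α+β → 0.
So the supremum is μ(1−μ) = 0.94×0.06 = 0.0564.

0.0564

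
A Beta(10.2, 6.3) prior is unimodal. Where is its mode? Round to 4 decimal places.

0.6345

The density x^(α−1)(1−x)^(β−1) is maximised at (α−1)/(α+β−2) = 9.2/14.5 = 0.6345.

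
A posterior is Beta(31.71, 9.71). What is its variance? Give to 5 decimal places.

0.00423

μ = 31.71/41.42 = 0.765572; Var = μ(1−μ)/(α+β+1) = 0.1794714/42.42 = 0.00423.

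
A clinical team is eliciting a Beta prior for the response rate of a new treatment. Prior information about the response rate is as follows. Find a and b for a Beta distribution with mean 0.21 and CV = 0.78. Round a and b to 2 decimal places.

σ = CV·μ = 0.78×0.21 = 0.16380, so σ² = 0.026830.
s+1 = μ(1−μ)/σ² = 0.1659/0.026830 = 6.1833, so s = a+b = 5.1833.
a = μs = 1.09, b = (1−μ)s = 4.09.

a = 1.09, b = 4.09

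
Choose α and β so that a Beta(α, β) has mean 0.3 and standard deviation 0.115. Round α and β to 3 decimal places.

Variance = 0.115² = 0.013225. The moment-matching identity α+β = μ(1−μ)/Var − 1 gives
α+β = 0.21/0.013225 − 1 = 14.8790, so α = μ·14.8790 = 4.464 and β = (1−μ)·14.8790 = 10.415.

α = 4.464, β = 10.415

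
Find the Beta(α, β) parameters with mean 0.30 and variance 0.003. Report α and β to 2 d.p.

By moment matching, α+β = μ(1−μ)/σ² − 1 = (0.30·0.70)/0.003 − 1 = 70.0000 − 1 = 69.0000.
Since α/(α+β) = μ, α = 0.30·69.0000 = 20.70 and β = 0.70·69.0000 = 48.30.

α = 20.70, β = 48.30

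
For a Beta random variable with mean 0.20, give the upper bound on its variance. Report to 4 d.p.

For fixed mean μ the Beta variance is μ(1−μ)/(α+β+1), increasing as α+β decreases.
Its least upper bound (not attained) is μ(1−μ) = 0.20·0.80 = 0.1600.

0.1600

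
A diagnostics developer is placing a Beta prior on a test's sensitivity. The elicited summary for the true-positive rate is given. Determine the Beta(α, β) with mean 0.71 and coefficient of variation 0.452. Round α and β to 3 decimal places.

α = 0.709, β = 0.290

Var = (CV·μ)² = (0.452×0.71)² = 0.102990.
α+β = μ(1−μ)/Var − 1 = 0.2059/0.102990 − 1 = 0.9992.
Thus α = 0.71·0.9992 = 0.709 and β = 0.29·0.9992 = 0.290.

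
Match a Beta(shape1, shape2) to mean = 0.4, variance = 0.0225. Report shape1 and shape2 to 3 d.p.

shape1 = 3.867, shape2 = 5.800

By moment matching, shape1+shape2 = μ(1−μ)/σ² − 1 = (0.4·0.6)/0.0225 − 1 = 10.6667 − 1 = 9.6667.
Since shape1/(shape1+shape2) = μ, shape1 = 0.4·9.6667 = 3.867 and shape2 = 0.6·9.6667 = 5.800.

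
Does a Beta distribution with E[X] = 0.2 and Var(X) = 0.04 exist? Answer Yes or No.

Yes

The Beta variance bound is σ² < μ(1−μ).
Here μ(1−μ) = 0.2×0.8 = 0.16, and 0.04 < 0.16.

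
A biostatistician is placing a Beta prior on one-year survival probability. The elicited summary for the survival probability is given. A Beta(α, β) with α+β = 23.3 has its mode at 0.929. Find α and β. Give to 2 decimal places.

α = 20.79, β = 2.51

Since the density peak of Beta(α,β) is at (α−1)/(α+β−2),
α = 1 + 0.929(23.3−2) = 20.79 and β = 23.3 − 20.79 = 2.51.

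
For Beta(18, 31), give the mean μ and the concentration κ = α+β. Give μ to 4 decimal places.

κ = α+β = 18+31 = 49; μ = α/κ = 18/49 = 0.3673.

μ = 0.3673, κ = 49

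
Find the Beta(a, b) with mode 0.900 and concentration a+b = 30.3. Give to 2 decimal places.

Since the density peak of Beta(a,b) is at (a−1)/(a+b−2),
a = 1 + 0.900(30.3−2) = 26.47 and b = 30.3 − 26.47 = 3.83.

a = 26.47, b = 3.83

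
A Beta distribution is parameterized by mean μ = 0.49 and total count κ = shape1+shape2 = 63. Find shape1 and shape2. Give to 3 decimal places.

shape1 = 30.870, shape2 = 32.130

Split κ in proportion μ : (1−μ): shape1 = 0.49·63 = 30.870, shape2 = 63 − 30.870 = 32.130.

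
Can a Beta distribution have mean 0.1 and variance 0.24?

The Beta variance bound is σ² < μ(1−μ).
Here μ(1−μ) = 0.1×0.9 = 0.09, and 0.24 ≥ 0.09.

No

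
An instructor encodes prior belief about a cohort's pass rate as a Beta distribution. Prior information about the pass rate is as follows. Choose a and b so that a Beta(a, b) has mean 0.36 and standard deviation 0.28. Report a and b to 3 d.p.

a = 0.698, b = 1.241

Variance = 0.28² = 0.0784. The moment-matching identity a+b = μ(1−μ)/Var − 1 gives
a+b = 0.2304/0.0784 − 1 = 1.9388, so a = μ·1.9388 = 0.698 and b = (1−μ)·1.9388 = 1.241.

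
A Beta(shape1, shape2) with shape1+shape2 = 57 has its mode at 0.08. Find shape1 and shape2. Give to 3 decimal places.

shape1 = 5.400, shape2 = 51.600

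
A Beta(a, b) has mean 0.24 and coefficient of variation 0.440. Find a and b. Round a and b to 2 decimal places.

a = 3.69, b = 11.67

σ = CV·μ = 0.440×0.24 = 0.10560, so σ² = 0.011151.
s+1 = μ(1−μ)/σ² = 0.1824/0.011151 = 16.3567, so s = a+b = 15.3567.
a = μs = 3.69, b = (1−μ)s = 11.67.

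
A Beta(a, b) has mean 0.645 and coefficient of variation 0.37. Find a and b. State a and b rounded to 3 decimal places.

σ = CV·μ = 0.37×0.645 = 0.23865, so σ² = 0.056954.
s+1 = μ(1−μ)/σ² = 0.228975/0.056954 = 4.0204, so s = a+b = 3.0204.
a = μs = 1.948, b = (1−μ)s = 1.072.

a = 1.948, b = 1.072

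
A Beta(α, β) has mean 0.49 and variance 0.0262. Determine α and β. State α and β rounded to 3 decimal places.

By moment matching, α+β = μ(1−μ)/σ² − 1 = (0.49·0.51)/0.0262 − 1 = 9.5382 − 1 = 8.5382.
Since α/(α+β) = μ, α = 0.49·8.5382 = 4.184 and β = 0.51·8.5382 = 4.354.

α = 4.184, β = 4.354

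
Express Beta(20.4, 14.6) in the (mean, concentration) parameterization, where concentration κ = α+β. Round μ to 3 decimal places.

κ = α+β = 20.4+14.6 = 35.0; μ = α/κ = 20.4/35.0 = 0.583.

μ = 0.583, κ = 35.0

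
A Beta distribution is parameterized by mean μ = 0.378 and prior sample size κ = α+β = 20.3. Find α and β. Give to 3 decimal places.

α = 7.673, β = 12.627

α = μκ = 0.378×20.3 = 7.673 and β = (1−μ)κ = 0.622×20.3 = 12.627.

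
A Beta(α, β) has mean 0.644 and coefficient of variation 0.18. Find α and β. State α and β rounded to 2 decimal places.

α = 10.34, β = 5.72

Var = (CV·μ)² = (0.18×0.644)² = 0.013437.
α+β = μ(1−μ)/Var − 1 = 0.229264/0.013437 − 1 = 16.0616.
Thus α = 0.644·16.0616 = 10.34 and β = 0.356·16.0616 = 5.72.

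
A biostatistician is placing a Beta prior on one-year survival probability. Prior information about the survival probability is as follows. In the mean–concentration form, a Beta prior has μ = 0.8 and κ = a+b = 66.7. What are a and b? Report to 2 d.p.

Split κ in proportion μ : (1−μ): a = 0.8·66.7 = 53.36, b = 66.7 − 53.36 = 13.34.

a = 53.36, b = 13.34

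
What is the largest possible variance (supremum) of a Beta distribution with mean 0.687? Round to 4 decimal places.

0.2150

Var = μ(1−μ)/(α+β+1), which approaches μ(1−μ) as α+β → 0.
So the supremum is μ(1−μ) = 0.687×0.313 = 0.2150.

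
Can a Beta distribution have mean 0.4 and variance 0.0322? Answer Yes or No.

Yes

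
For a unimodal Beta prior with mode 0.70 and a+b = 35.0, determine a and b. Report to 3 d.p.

a = 24.100, b = 10.900

For a,b>1 the mode is (a−1)/(a+b−2), so a = mode·(κ−2)+1 = 0.70×33.0+1 = 24.100.
And b = (1−mode)·(κ−2)+1 = 0.30×33.0+1 = 10.900.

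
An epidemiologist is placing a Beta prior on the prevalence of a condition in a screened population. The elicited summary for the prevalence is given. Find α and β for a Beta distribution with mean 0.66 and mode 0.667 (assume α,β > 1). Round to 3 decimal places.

α = 31.491, β = 16.223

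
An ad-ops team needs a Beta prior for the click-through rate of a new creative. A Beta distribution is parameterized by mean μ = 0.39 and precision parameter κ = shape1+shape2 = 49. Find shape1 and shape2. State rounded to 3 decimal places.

shape1 = μκ = 0.39×49 = 19.110 and shape2 = (1−μ)κ = 0.61×49 = 29.890.

shape1 = 19.110, shape2 = 29.890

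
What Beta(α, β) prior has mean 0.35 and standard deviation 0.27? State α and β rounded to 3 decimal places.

Variance = 0.27² = 0.0729. The moment-matching identity α+β = μ(1−μ)/Var − 1 gives
α+β = 0.2275/0.0729 − 1 = 2.1207, so α = μ·2.1207 = 0.742 and β = (1−μ)·2.1207 = 1.378.

α = 0.742, β = 1.378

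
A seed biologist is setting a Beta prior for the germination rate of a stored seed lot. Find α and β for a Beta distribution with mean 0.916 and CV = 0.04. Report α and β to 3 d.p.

α = 51.584, β = 4.730

Var = (CV·μ)² = (0.04×0.916)² = 0.001342.
α+β = μ(1−μ)/Var − 1 = 0.076944/0.001342 − 1 = 56.3144.
Thus α = 0.916·56.3144 = 51.584 and β = 0.084·56.3144 = 4.730.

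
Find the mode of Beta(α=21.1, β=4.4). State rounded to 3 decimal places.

0.855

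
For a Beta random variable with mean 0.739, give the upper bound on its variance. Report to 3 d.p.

For fixed mean μ the Beta variance is μ(1−μ)/(α+β+1), increasing as α+β decreases.
Its least upper bound (not attained) is μ(1−μ) = 0.739·0.261 = 0.193.

0.193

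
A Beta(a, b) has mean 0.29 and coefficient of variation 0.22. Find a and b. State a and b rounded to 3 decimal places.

a = 14.379, b = 35.205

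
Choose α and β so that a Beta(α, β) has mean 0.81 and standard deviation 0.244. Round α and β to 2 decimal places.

Variance = 0.244² = 0.059536. The moment-matching identity α+β = μ(1−μ)/Var − 1 gives
α+β = 0.1539/0.059536 − 1 = 1.5850, so α = μ·1.5850 = 1.28 and β = (1−μ)·1.5850 = 0.30.

α = 1.28, β = 0.30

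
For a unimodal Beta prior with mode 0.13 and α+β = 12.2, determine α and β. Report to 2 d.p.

Mode = (α−1)/(κ−2) with κ = α+β, so α−1 = 0.13·10.2 = 1.33.
α = 2.33; β = κ − α = 9.87.

α = 2.33, β = 9.87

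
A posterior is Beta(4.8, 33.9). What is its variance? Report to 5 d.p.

0.00274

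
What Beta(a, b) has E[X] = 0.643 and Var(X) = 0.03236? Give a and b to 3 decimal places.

a = 3.918, b = 2.175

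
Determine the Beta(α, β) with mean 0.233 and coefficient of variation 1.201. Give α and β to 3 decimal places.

Var = (CV·μ)² = (1.201×0.233)² = 0.078307.
α+β = μ(1−μ)/Var − 1 = 0.178711/0.078307 − 1 = 1.2822.
Thus α = 0.233·1.2822 = 0.299 and β = 0.767·1.2822 = 0.983.

α = 0.299, β = 0.983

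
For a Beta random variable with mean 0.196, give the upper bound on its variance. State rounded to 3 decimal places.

0.158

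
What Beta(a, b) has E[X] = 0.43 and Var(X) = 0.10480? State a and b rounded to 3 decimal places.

a = 0.576, b = 0.763

Let s = a+b. The Beta variance is μ(1−μ)/(s+1).
So s+1 = μ(1−μ)/σ² = (0.43×0.57)/0.10480 = 0.2451/0.10480 = 2.3387, giving s = 1.3387.
Then a = μs = 0.43×1.3387 = 0.576 and b = (1−μ)s = 0.57×1.3387 = 0.763.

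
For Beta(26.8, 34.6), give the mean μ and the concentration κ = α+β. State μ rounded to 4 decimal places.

μ = 0.4365, κ = 61.4

κ = α+β = 26.8+34.6 = 61.4; μ = α/κ = 26.8/61.4 = 0.4365.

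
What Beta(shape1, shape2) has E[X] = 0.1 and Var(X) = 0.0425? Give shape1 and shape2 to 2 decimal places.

shape1 = 0.11, shape2 = 1.01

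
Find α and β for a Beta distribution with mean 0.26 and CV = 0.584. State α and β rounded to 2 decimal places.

α = 1.91, β = 5.44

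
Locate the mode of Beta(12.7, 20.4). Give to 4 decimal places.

With α,β > 1, mode = (α−1)/(α+β−2) = 11.7/31.1 = 0.3762.

0.3762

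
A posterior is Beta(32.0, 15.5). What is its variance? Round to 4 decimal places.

0.0045

μ = 32.0/47.5 = 0.673684; Var = μ(1−μ)/(α+β+1) = 0.2198338/48.5 = 0.0045.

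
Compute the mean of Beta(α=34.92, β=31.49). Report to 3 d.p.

The Beta mean is α/(α+β) = 34.92/(34.92+31.49) = 0.526.

0.526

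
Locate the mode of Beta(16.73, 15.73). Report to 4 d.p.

With α,β > 1, mode = (α−1)/(α+β−2) = 15.73/30.46 = 0.5164.

0.5164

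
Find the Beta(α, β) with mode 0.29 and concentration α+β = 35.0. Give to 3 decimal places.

α = 10.570, β = 24.430

For α,β>1 the mode is (α−1)/(α+β−2), so α = mode·(κ−2)+1 = 0.29×33.0+1 = 10.570.
And β = (1−mode)·(κ−2)+1 = 0.71×33.0+1 = 24.430.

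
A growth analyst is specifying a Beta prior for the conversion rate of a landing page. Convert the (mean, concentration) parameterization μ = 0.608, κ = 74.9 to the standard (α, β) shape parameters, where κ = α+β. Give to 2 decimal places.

α = 45.54, β = 29.36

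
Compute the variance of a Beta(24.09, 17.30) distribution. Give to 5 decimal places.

α+β = 41.39 and αβ = 416.7570, so Var = αβ/[(α+β)²(α+β+1)] = 416.7570/72619.669719 = 0.00574.

0.00574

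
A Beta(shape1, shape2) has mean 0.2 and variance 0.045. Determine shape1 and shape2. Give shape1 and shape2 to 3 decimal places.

shape1 = 0.511, shape2 = 2.044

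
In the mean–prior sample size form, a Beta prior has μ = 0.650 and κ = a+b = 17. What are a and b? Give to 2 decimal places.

a = μκ = 0.650×17 = 11.05 and b = (1−μ)κ = 0.350×17 = 5.95.

a = 11.05, b = 5.95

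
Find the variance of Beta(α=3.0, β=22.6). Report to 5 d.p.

0.00389

α+β = 25.6 and αβ = 67.80, so Var = αβ/[(α+β)²(α+β+1)] = 67.80/17432.576 = 0.00389.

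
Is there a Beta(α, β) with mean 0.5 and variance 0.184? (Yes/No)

A Beta with mean μ has variance μ(1−μ)/(α+β+1) < μ(1−μ).
Here μ(1−μ) = 0.5×0.5 = 0.25, and 0.184 < 0.25.

Yes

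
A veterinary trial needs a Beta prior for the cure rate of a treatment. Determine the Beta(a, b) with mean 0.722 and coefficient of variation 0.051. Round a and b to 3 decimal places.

a = 106.160, b = 40.876

Var = (CV·μ)² = (0.051×0.722)² = 0.001356.
a+b = μ(1−μ)/Var − 1 = 0.200716/0.001356 − 1 = 147.0360.
Thus a = 0.722·147.0360 = 106.160 and b = 0.278·147.0360 = 40.876.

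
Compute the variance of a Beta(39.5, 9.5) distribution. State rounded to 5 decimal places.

0.00313

Var = αβ/[(α+β)²(α+β+1)] = (39.5×9.5)/(49.0²×50.0) = 375.25/120050.000 = 0.00313.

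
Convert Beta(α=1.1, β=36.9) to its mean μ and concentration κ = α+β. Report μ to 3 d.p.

κ = α+β = 1.1+36.9 = 38.0; μ = α/κ = 1.1/38.0 = 0.029.

μ = 0.029, κ = 38.0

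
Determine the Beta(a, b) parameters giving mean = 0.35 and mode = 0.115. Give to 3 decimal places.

a = 1.147, b = 2.130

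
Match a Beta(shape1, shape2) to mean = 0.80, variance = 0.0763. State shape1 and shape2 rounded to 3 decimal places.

Let s = shape1+shape2. The Beta variance is μ(1−μ)/(s+1).
So s+1 = μ(1−μ)/σ² = (0.80×0.20)/0.0763 = 0.1600/0.0763 = 2.0970, giving s = 1.0970.
Then shape1 = μs = 0.80×1.0970 = 0.878 and shape2 = (1−μ)s = 0.20×1.0970 = 0.219.

shape1 = 0.878, shape2 = 0.219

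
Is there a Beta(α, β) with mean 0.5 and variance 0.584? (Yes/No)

For any Beta, Var(X) < E[X]·(1−E[X]).
Here μ(1−μ) = 0.5×0.5 = 0.25, and 0.584 ≥ 0.25.

No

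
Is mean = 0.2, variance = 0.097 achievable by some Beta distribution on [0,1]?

Yes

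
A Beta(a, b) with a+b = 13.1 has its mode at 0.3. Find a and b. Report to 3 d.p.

Mode = (a−1)/(κ−2) with κ = a+b, so a−1 = 0.3·11.1 = 3.330.
a = 4.330; b = κ − a = 8.770.

a = 4.330, b = 8.770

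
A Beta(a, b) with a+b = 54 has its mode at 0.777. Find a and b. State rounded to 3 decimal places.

a = 41.404, b = 12.596

Mode = (a−1)/(κ−2) with κ = a+b, so a−1 = 0.777·52 = 40.404.
a = 41.404; b = κ − a = 12.596.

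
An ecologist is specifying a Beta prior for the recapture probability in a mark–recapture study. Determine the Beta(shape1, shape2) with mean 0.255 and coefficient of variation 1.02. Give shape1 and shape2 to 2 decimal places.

Var = (CV·μ)² = (1.02×0.255)² = 0.067652.
shape1+shape2 = μ(1−μ)/Var − 1 = 0.189975/0.067652 − 1 = 1.8081.
Thus shape1 = 0.255·1.8081 = 0.46 and shape2 = 0.745·1.8081 = 1.35.

shape1 = 0.46, shape2 = 1.35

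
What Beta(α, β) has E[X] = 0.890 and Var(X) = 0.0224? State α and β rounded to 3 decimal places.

Let s = α+β. The Beta variance is μ(1−μ)/(s+1).
So s+1 = μ(1−μ)/σ² = (0.890×0.110)/0.0224 = 0.097900/0.0224 = 4.3705, giving s = 3.3705.
Then α = μs = 0.890×3.3705 = 3.000 and β = (1−μ)s = 0.110×3.3705 = 0.371.

α = 3.000, β = 0.371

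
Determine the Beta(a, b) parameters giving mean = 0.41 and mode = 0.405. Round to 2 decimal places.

a = 15.58, b = 22.42

Let s = a+b. Mean gives a = μs = 0.41s; mode gives (a−1)/(s−2) = 0.405.
Substituting: 0.41s − 1 = 0.405(s−2) = 0.405s − 0.810, so 0.005s = 0.190 and s = 38.0000.
Then a = 0.41×38.0000 = 15.58 and b = s−a = 22.42.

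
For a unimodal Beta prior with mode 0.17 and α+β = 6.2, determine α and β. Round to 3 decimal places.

For α,β>1 the mode is (α−1)/(α+β−2), so α = mode·(κ−2)+1 = 0.17×4.2+1 = 1.714.
And β = (1−mode)·(κ−2)+1 = 0.83×4.2+1 = 4.486.

α = 1.714, β = 4.486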